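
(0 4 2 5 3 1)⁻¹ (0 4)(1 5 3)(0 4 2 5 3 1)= (0 3 1)(2 4)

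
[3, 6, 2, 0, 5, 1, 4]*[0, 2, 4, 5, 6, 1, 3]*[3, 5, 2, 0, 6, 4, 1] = [4, 0, 6, 3, 5, 2, 1]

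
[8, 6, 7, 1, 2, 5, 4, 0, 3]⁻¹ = [7, 3, 4, 8, 6, 5, 1, 2, 0]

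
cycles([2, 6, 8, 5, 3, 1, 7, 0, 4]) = (0 2 8 4 3 5 1 6 7)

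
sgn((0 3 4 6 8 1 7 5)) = -1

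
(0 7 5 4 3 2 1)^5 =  (0 2 4 7 1 3 5)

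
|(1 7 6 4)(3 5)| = 4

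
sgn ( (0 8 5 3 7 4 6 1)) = -1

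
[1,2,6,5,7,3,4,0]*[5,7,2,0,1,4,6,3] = [7,2,6,4,3,0,1,5]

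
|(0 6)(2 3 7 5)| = 4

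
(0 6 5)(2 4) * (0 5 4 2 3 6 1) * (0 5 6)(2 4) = (0 1 5 6 2 4 3)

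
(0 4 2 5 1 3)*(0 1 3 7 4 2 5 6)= (0 2 6)(1 7 4 5 3)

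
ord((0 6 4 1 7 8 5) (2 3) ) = 14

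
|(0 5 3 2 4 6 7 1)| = 8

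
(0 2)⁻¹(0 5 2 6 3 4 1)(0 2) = (0 6 3 4 1 2 5)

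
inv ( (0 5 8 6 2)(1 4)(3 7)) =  (0 2 6 8 5)(1 4)(3 7)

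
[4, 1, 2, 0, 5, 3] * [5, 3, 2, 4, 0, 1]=[0, 3, 2, 5, 1, 4]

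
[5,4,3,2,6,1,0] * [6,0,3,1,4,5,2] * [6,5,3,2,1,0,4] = [0,1,5,2,3,6,4]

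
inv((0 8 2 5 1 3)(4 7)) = (0 3 1 5 2 8)(4 7)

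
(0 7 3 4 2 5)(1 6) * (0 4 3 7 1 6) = (0 1)(2 5 4)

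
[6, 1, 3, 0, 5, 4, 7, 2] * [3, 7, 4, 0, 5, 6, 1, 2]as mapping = [0→1, 1→7, 2→0, 3→3, 4→6, 5→5, 6→2, 7→4]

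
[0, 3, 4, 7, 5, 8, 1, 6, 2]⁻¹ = [0, 6, 8, 1, 2, 4, 7, 3, 5]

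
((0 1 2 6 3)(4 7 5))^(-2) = (0 6 1 3 2)(4 7 5)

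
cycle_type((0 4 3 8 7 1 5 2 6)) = 9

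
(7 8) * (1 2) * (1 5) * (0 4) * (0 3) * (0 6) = (0 4 3 6)(1 2 5)(7 8)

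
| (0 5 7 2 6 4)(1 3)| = 6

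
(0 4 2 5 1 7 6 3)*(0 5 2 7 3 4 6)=(0 6 4 7)(1 3 5)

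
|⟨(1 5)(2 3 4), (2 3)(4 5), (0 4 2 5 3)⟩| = 720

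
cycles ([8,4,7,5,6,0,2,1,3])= (0 8 3 5)(1 4 6 2 7)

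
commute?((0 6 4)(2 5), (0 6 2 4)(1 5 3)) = no:(0 6 4)(2 5)*(0 6 2 4)(1 5 3) = (0 2 3 1 5 4 6), (0 6 2 4)(1 5 3)*(0 6 4)(2 5) = (0 4 6 5 3 1 2)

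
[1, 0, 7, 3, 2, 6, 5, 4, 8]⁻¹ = [1, 0, 4, 3, 7, 6, 5, 2, 8]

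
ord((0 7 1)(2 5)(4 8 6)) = 6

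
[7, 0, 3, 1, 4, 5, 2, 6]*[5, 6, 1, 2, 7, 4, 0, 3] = [3, 5, 2, 6, 7, 4, 1, 0]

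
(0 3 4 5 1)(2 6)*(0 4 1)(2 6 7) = (0 3 1 4 5)(2 7)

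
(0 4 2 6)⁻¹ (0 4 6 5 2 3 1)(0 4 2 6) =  (0 5 6 3 1 4 2)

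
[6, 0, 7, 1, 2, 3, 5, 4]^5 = [0, 1, 4, 3, 7, 5, 6, 2]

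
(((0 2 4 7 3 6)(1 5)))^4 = (0 3 4)(2 6 7)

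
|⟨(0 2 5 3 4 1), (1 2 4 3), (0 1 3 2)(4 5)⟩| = 720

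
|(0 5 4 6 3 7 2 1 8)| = 9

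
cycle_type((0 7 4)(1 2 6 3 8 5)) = 3.6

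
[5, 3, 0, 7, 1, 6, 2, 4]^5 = [5, 3, 0, 7, 1, 6, 2, 4]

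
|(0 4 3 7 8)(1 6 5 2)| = 20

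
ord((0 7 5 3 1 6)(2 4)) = 6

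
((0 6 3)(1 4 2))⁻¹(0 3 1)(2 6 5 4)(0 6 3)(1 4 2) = (0 4 6)(1 3 5 2)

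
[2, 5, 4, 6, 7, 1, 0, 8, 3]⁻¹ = [6, 5, 0, 8, 2, 1, 3, 4, 7]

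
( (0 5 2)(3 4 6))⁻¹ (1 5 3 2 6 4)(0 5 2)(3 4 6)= (0 3 6 1 2 4)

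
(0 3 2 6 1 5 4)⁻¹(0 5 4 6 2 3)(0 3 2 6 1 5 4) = (0 1 6 2 3 4)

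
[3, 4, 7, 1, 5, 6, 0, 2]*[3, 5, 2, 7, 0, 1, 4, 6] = [7, 0, 6, 5, 1, 4, 3, 2]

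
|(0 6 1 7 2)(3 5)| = 10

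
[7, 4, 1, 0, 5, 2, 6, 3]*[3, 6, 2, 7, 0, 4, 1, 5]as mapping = [0→5, 1→0, 2→6, 3→3, 4→4, 5→2, 6→1, 7→7]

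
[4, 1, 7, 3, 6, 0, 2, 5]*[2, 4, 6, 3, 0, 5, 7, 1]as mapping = [0→0, 1→4, 2→1, 3→3, 4→7, 5→2, 6→6, 7→5]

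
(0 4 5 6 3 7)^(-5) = (0 4 5 6 3 7)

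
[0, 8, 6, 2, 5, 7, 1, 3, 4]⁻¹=[0, 6, 3, 7, 8, 4, 2, 5, 1]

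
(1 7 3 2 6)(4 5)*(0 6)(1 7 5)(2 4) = (0 6 7 3 4 1 5 2)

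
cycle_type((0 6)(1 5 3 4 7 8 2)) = 2.7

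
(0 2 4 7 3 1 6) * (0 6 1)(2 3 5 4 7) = (0 3)(2 7 5 4)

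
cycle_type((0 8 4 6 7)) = 5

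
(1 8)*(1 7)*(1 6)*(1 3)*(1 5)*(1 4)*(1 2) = (1 8 7 6 3 5 4 2)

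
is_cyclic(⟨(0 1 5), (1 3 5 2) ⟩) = no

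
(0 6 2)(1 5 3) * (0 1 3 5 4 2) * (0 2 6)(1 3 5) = (1 4 6 2 3 5)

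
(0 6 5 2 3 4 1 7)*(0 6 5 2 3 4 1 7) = (0 5 3 1)(2 4 7 6)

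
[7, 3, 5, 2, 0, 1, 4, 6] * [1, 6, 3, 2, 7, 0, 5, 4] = [4, 2, 0, 3, 1, 6, 7, 5]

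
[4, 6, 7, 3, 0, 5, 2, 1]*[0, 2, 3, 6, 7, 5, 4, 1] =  [7, 4, 1, 6, 0, 5, 3, 2]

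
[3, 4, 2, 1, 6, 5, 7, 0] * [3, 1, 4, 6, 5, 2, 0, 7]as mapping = [0→6, 1→5, 2→4, 3→1, 4→0, 5→2, 6→7, 7→3]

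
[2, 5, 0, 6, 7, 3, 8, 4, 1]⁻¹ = [2, 8, 0, 5, 7, 1, 3, 4, 6]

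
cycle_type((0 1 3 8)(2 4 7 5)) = 4^2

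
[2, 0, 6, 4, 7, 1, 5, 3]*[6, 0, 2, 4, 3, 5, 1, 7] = [2, 6, 1, 3, 7, 0, 5, 4] 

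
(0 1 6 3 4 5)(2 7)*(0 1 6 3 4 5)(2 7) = (0 6 4)(1 3 5)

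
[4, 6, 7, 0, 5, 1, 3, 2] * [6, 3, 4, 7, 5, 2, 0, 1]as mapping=[0→5, 1→0, 2→1, 3→6, 4→2, 5→3, 6→7, 7→4]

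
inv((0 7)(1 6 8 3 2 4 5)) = (0 7)(1 5 4 2 3 8 6)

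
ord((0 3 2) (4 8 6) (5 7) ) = 6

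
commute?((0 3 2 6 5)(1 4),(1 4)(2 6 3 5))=no:(0 3 2 6 5)(1 4) * (1 4)(2 6 3 5)=(0 5)(2 3 6),(1 4)(2 6 3 5) * (0 3 2 6 5)(1 4)=(0 3)(2 5 6)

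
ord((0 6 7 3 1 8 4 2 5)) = 9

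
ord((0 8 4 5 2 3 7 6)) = 8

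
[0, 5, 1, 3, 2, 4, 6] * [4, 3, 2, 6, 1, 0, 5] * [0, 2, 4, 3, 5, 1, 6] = [5, 0, 3, 6, 4, 2, 1]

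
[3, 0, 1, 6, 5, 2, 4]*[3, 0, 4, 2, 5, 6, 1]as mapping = [0→2, 1→3, 2→0, 3→1, 4→6, 5→4, 6→5]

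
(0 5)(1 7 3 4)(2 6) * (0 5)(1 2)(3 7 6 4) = (1 6)(2 4)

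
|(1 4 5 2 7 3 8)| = 7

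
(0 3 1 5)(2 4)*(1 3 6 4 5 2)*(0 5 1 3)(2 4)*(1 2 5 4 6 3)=(0 3)(1 6 5 4)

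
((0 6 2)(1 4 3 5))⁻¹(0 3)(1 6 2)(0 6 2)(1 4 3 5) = (0 4 2)(5 6)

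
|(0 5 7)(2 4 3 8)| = 12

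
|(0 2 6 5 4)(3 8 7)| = 15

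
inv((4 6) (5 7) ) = (4 6) (5 7) 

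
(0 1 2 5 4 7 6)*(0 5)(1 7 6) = (0 7 1 2)(4 6 5)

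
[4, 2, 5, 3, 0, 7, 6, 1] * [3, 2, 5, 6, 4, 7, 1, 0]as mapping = [0→4, 1→5, 2→7, 3→6, 4→3, 5→0, 6→1, 7→2]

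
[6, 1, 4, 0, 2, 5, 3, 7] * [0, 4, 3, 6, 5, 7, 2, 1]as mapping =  [0→2, 1→4, 2→5, 3→0, 4→3, 5→7, 6→6, 7→1]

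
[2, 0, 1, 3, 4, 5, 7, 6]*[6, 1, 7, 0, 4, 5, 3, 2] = [7, 6, 1, 0, 4, 5, 2, 3]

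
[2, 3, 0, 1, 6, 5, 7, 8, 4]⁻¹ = [2, 3, 0, 1, 8, 5, 4, 6, 7]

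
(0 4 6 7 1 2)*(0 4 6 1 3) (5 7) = (0 6 5 7 3) (1 2 4) 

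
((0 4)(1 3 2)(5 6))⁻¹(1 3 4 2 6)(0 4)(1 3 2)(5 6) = (0 1 5 3 2)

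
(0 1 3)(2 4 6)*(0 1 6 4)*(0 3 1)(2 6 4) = (0 4 2 3)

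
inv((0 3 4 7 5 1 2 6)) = (0 6 2 1 5 7 4 3)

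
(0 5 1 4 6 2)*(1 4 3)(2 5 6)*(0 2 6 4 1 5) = (0 4 6)(1 3 5)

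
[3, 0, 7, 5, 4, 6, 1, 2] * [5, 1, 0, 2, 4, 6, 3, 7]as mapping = [0→2, 1→5, 2→7, 3→6, 4→4, 5→3, 6→1, 7→0]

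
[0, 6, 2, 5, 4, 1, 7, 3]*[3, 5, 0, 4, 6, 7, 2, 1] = [3, 2, 0, 7, 6, 5, 1, 4] 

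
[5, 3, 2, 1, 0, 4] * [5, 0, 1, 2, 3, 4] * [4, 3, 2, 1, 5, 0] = [5, 2, 3, 4, 0, 1]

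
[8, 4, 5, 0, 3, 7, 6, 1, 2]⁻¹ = [3, 7, 8, 4, 1, 2, 6, 5, 0]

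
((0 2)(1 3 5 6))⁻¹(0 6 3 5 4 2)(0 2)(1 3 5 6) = (0 2 1 5 6 4)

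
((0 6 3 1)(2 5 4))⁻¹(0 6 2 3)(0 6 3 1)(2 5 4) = (1 6 3 5)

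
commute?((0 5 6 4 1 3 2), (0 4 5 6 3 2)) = no:(0 5 6 4 1 3 2) * (0 4 5 6 3 2) = (0 6 5 3)(1 2 4), (0 4 5 6 3 2) * (0 5 6 4 1 3 2) = (0 1 3)(2 5 4 6)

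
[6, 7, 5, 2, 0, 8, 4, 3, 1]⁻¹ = [4, 8, 3, 7, 6, 2, 0, 1, 5]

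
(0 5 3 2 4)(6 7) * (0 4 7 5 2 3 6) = (0 2 7)(5 6)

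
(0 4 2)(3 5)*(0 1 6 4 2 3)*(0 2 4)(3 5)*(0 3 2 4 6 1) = (0 6 3 2)(4 5)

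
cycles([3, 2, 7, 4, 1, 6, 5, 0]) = (0 3 4 1 2 7)(5 6)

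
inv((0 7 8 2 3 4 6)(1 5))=(0 6 4 3 2 8 7)(1 5)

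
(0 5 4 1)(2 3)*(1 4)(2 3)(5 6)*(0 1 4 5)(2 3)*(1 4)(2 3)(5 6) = (0 5 1 4 6)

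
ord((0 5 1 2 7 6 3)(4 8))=14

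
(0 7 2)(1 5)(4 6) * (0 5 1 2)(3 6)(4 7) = (0 4 3 6 7)(2 5)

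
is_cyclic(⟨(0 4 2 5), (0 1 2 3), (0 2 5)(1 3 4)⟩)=no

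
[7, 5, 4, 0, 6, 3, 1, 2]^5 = [1, 2, 3, 6, 0, 4, 7, 5]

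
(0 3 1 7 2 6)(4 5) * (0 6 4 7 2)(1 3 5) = (0 5 7)(1 2 4)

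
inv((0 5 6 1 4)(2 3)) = (0 4 1 6 5)(2 3)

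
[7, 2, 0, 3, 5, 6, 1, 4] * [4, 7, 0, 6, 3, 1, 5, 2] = [2, 0, 4, 6, 1, 5, 7, 3]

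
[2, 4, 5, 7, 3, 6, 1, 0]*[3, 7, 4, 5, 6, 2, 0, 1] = [4, 6, 2, 1, 5, 0, 7, 3]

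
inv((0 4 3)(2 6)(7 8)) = (0 3 4)(2 6)(7 8)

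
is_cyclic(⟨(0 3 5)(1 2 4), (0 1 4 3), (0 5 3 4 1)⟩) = no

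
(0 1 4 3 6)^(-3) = (0 4 6 1 3)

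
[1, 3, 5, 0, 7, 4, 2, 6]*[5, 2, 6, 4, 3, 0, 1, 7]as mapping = [0→2, 1→4, 2→0, 3→5, 4→7, 5→3, 6→6, 7→1]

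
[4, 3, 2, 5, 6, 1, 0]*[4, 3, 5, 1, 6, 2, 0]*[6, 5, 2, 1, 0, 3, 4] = [4, 5, 3, 2, 6, 1, 0]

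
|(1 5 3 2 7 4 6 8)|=8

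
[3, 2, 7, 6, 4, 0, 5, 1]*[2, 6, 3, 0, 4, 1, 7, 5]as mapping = [0→0, 1→3, 2→5, 3→7, 4→4, 5→2, 6→1, 7→6]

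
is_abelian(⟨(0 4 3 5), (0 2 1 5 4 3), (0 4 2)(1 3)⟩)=no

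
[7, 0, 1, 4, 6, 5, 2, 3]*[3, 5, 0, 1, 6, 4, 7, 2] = [2, 3, 5, 6, 7, 4, 0, 1]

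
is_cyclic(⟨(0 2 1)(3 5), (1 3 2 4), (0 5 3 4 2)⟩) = no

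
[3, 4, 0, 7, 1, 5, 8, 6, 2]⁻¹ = [2, 4, 8, 0, 1, 5, 7, 3, 6]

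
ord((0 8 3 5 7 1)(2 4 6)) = 6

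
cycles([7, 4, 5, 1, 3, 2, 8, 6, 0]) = (0 7 6 8)(1 4 3)(2 5)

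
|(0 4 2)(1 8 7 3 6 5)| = 6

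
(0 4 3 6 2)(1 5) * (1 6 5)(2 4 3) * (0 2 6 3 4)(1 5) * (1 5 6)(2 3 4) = (0 2 3 5 4 1 6)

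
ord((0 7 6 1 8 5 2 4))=8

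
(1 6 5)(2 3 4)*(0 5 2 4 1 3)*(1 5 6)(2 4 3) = (0 6 4 3 5 2)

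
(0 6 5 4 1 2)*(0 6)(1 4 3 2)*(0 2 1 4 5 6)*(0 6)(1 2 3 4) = (0 3 2 6)(4 5)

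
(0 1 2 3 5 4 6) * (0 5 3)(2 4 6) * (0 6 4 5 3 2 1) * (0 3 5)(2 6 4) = (0 3 6 5 2 4 1)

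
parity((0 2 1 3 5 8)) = odd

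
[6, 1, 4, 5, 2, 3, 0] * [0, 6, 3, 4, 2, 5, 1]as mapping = [0→1, 1→6, 2→2, 3→5, 4→3, 5→4, 6→0]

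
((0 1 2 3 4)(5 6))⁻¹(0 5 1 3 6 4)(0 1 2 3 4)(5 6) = (0 1 6 2 4 5)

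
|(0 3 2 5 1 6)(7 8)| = 6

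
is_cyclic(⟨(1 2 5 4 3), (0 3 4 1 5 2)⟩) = no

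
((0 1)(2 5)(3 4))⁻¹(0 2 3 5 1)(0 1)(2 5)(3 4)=(0 1 5 4 2)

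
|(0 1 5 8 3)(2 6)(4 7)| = 10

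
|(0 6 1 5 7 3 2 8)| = 8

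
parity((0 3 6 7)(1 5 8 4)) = even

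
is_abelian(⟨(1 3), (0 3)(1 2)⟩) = no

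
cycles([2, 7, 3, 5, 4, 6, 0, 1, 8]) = (0 2 3 5 6)(1 7)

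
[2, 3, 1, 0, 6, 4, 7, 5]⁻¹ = [3, 2, 0, 1, 5, 7, 4, 6]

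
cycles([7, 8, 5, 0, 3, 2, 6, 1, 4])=(0 7 1 8 4 3)(2 5)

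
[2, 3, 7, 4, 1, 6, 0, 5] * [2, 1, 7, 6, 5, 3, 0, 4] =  [7, 6, 4, 5, 1, 0, 2, 3]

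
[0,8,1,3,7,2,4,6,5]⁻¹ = [0,2,5,3,6,8,7,4,1]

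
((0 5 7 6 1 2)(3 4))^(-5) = (0 5 7 6 1 2)(3 4)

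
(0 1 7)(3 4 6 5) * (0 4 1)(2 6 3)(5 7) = (1 5 2 6 7 4 3)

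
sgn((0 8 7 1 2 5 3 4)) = -1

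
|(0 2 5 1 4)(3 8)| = 10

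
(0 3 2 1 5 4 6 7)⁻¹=(0 7 6 4 5 1 2 3)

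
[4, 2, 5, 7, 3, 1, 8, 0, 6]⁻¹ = [7, 5, 1, 4, 0, 2, 8, 3, 6]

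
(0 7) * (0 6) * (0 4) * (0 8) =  (0 7 6 4 8)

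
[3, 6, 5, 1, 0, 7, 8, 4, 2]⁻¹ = [4, 3, 8, 0, 7, 2, 1, 5, 6]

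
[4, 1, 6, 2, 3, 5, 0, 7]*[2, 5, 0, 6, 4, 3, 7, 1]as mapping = [0→4, 1→5, 2→7, 3→0, 4→6, 5→3, 6→2, 7→1]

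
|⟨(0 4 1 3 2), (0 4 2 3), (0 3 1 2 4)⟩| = 120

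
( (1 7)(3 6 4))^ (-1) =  (1 7)(3 4 6)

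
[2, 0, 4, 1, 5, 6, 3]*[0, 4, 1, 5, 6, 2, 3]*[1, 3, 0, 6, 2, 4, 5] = [3, 1, 5, 2, 0, 6, 4]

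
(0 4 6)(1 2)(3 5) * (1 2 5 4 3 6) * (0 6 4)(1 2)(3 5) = (0 5 4 2 1 3)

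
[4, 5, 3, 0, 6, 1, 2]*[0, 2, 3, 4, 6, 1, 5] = [6, 1, 4, 0, 5, 2, 3]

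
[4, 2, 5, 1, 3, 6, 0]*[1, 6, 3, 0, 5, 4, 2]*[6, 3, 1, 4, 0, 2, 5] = [2, 4, 0, 5, 6, 1, 3]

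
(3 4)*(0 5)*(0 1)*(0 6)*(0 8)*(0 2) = (0 5 1 6 8 2)(3 4)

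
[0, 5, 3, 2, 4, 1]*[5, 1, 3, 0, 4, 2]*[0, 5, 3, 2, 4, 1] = [1, 3, 0, 2, 4, 5]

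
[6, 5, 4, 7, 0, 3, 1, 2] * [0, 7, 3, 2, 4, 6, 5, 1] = [5, 6, 4, 1, 0, 2, 7, 3]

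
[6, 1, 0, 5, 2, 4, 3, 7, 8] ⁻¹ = [2, 1, 4, 6, 5, 3, 0, 7, 8] 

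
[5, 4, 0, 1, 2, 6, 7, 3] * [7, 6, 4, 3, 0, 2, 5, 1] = [2, 0, 7, 6, 4, 5, 1, 3]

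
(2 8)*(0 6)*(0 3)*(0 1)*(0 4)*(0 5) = (0 6 3 1 4 5)(2 8)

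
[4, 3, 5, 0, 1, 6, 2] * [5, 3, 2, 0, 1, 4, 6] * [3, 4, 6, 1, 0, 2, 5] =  [4, 3, 0, 2, 1, 5, 6]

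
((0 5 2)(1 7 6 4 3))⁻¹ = (0 2 5)(1 3 4 6 7)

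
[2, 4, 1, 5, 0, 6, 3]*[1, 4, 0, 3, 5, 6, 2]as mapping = [0→0, 1→5, 2→4, 3→6, 4→1, 5→2, 6→3]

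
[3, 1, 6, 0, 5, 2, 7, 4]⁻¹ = [3, 1, 5, 0, 7, 4, 2, 6]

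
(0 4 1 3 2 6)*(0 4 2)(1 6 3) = (0 2 3)(4 6)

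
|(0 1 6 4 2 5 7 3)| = 8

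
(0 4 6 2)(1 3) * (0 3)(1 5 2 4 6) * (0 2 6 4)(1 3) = (0 4 3 5 6)(1 2)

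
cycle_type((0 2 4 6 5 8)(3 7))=2.6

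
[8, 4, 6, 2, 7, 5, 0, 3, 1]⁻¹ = [6, 8, 3, 7, 1, 5, 2, 4, 0]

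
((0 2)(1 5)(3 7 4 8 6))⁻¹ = (0 2)(1 5)(3 6 8 4 7)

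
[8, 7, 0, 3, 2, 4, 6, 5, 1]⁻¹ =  [2, 8, 4, 3, 5, 7, 6, 1, 0]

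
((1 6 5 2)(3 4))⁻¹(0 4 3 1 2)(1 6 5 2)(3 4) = (0 3 4 6 1)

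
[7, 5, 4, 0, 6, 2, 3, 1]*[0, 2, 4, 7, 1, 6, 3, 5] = [5, 6, 1, 0, 3, 4, 7, 2]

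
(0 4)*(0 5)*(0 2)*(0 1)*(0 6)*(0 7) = (0 4 5 2 1 6 7)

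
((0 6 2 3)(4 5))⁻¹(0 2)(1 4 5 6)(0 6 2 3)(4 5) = (1 5 4 2)(3 6)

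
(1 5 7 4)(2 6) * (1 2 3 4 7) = (1 5)(2 6 3 4)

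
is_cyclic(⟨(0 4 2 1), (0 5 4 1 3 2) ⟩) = no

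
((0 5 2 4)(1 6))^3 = (0 4 2 5)(1 6)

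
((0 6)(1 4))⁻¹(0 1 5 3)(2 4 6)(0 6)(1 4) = (0 2 1)(3 6 4 5)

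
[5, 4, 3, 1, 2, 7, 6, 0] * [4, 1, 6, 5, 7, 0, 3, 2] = [0, 7, 5, 1, 6, 2, 3, 4]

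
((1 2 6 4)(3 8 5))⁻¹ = (1 4 6 2)(3 5 8)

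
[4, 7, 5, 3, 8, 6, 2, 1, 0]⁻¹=[8, 7, 6, 3, 0, 2, 5, 1, 4]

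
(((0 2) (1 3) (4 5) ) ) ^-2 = () 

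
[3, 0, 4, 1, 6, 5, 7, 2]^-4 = [1, 3, 2, 0, 4, 5, 6, 7]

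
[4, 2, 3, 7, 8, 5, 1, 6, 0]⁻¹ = [8, 6, 1, 2, 0, 5, 7, 3, 4]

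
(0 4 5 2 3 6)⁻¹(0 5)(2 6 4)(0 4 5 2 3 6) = (0 5 3)(2 4)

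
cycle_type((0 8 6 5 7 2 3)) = 7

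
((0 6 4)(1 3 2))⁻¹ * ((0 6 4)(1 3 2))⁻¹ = (0 6 4)(1 3 2)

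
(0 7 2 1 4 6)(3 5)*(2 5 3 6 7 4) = (0 4 7 5 6)(1 2)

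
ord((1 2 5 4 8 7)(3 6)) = 6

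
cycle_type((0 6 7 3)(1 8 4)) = 3.4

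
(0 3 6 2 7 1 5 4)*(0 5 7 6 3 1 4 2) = (0 1 7 4 5 2 6)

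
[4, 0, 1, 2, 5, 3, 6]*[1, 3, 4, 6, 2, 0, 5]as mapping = [0→2, 1→1, 2→3, 3→4, 4→0, 5→6, 6→5]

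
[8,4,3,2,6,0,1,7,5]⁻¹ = [5,6,3,2,1,8,4,7,0]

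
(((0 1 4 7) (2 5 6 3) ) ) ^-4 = () 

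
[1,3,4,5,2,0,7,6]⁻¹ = [5,0,4,1,2,3,7,6]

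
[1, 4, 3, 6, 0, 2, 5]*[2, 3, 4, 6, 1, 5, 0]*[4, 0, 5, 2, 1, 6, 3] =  [2, 0, 3, 4, 5, 1, 6]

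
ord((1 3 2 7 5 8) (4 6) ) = 6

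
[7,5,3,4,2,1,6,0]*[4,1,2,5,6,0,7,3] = [3,0,5,6,2,1,7,4]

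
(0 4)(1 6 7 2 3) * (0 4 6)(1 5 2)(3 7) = (0 6 3 5 2 7 1)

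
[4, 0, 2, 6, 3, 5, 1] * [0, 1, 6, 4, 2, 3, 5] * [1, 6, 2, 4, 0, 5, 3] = [2, 1, 3, 5, 0, 4, 6]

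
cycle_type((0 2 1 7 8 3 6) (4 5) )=2.7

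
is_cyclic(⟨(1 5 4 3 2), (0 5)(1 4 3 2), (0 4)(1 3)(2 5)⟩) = no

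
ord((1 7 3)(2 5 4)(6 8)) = 6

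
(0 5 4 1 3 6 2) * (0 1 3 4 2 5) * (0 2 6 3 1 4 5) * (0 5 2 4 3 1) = (0 4)(1 2 3)(5 6)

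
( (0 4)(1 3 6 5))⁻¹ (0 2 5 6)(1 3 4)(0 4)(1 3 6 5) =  (0 3 6)(1 5 4 2)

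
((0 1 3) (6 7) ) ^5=(0 3 1) (6 7) 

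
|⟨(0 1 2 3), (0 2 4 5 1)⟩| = 720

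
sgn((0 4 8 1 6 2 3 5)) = -1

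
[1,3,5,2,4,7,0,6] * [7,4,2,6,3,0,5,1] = [4,6,0,2,3,1,7,5]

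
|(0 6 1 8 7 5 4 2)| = 8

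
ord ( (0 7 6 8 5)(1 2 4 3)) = 20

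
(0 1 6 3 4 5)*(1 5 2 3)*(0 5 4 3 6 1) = (0 4 2 6)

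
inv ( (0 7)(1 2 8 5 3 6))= (0 7)(1 6 3 5 8 2)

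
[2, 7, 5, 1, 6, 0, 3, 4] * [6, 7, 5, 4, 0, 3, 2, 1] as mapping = [0→5, 1→1, 2→3, 3→7, 4→2, 5→6, 6→4, 7→0] 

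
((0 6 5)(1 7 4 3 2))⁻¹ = (0 5 6)(1 2 3 4 7)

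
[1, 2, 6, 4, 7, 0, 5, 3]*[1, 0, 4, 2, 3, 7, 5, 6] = [0, 4, 5, 3, 6, 1, 7, 2]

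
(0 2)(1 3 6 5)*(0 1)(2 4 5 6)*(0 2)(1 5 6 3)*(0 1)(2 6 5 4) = (0 2 4 5 6 3 1)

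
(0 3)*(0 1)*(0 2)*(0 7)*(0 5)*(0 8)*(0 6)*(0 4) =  (0 3 1 2 7 5 8 6 4)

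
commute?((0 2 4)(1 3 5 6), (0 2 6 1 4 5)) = no:(0 2 4)(1 3 5 6) * (0 2 6 1 4 5) = (0 6 4 2 5 1 3), (0 2 6 1 4 5) * (0 2 4)(1 3 5 6) = (0 4 6 3 5 2 1)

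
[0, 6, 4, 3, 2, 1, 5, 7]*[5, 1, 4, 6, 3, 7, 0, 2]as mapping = [0→5, 1→0, 2→3, 3→6, 4→4, 5→1, 6→7, 7→2]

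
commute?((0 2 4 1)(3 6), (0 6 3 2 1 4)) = no:(0 2 4 1)(3 6)*(0 6 3 2 1 4) = (0 1 6 2), (0 6 3 2 1 4)*(0 2 4 1)(3 6) = (0 3 4 2)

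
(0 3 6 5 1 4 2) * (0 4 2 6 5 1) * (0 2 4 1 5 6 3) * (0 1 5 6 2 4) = (0 1)(2 5 4 3)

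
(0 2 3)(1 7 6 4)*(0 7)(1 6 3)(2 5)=(0 5 2 1)(3 7)(4 6)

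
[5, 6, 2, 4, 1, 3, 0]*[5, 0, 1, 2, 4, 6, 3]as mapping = [0→6, 1→3, 2→1, 3→4, 4→0, 5→2, 6→5]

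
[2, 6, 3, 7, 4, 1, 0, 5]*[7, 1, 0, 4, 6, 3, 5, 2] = [0, 5, 4, 2, 6, 1, 7, 3]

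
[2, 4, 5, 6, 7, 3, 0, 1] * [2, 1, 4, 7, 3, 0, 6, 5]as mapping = [0→4, 1→3, 2→0, 3→6, 4→5, 5→7, 6→2, 7→1]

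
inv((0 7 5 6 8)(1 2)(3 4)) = (0 8 6 5 7)(1 2)(3 4)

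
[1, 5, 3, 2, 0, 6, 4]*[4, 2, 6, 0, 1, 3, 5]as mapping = [0→2, 1→3, 2→0, 3→6, 4→4, 5→5, 6→1]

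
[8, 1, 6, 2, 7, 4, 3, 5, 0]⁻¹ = [8, 1, 3, 6, 5, 7, 2, 4, 0]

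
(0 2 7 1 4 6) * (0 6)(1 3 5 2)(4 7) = (0 1 7 3 5 2 4)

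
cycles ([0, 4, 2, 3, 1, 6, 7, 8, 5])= (1 4) (5 6 7 8) 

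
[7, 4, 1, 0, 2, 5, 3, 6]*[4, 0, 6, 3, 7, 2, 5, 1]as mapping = [0→1, 1→7, 2→0, 3→4, 4→6, 5→2, 6→3, 7→5]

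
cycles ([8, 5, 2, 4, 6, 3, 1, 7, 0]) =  (0 8)(1 5 3 4 6)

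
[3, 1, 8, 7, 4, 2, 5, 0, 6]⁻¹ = [7, 1, 5, 0, 4, 6, 8, 3, 2]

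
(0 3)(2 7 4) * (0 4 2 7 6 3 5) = (0 5)(2 6 3 4 7)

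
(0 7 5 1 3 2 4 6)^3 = (0 1 4 7 3 6 5 2)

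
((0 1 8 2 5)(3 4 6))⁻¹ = (0 5 2 8 1)(3 6 4)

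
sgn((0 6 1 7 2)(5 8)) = -1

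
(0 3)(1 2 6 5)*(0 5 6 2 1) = (0 3 5)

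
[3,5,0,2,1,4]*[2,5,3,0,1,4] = [0,4,2,3,5,1]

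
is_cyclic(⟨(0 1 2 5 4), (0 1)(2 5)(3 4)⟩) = no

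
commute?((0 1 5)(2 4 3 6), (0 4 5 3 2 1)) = no:(0 1 5)(2 4 3 6)*(0 4 5 3 2 1) = (1 3 6)(2 5 4), (0 4 5 3 2 1)*(0 1 5)(2 4 3 6) = (0 3 4)(2 5 6)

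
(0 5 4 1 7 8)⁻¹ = (0 8 7 1 4 5)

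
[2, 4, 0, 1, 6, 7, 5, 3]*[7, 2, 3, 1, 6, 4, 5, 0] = [3, 6, 7, 2, 5, 0, 4, 1]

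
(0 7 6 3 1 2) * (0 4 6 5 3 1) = (0 7 5 3)(1 2 4 6)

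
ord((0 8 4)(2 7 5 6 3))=15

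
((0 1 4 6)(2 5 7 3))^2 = (0 4)(1 6)(2 7)(3 5)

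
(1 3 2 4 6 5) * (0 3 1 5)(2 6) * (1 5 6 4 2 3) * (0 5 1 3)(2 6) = (0 3 4)(2 6 5)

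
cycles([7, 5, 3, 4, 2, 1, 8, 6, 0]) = (0 7 6 8)(1 5)(2 3 4)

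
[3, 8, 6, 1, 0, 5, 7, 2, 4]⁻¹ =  [4, 3, 7, 0, 8, 5, 2, 6, 1]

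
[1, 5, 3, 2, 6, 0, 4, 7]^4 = [1, 5, 2, 3, 4, 0, 6, 7]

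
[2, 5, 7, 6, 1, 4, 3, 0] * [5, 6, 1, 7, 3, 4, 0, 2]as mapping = [0→1, 1→4, 2→2, 3→0, 4→6, 5→3, 6→7, 7→5]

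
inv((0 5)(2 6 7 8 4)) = (0 5)(2 4 8 7 6)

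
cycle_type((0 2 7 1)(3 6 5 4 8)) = 4.5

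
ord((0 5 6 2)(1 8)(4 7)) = 4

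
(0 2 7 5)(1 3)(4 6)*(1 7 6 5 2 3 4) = (0 3 7 2 6 1 4 5)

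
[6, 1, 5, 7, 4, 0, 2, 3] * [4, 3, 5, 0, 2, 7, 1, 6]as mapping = [0→1, 1→3, 2→7, 3→6, 4→2, 5→4, 6→5, 7→0]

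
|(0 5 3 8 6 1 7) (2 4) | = 14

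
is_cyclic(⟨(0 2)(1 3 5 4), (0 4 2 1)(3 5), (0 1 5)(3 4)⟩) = no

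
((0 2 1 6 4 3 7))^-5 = (0 1 4 7 2 6 3)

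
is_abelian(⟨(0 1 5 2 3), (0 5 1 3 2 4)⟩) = no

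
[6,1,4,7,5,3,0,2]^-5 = [6,1,2,3,4,5,0,7]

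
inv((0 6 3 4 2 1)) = (0 1 2 4 3 6)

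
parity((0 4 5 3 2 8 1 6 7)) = even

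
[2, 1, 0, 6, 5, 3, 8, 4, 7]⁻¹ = [2, 1, 0, 5, 7, 4, 3, 8, 6]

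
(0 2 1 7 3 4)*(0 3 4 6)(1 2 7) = (0 7 4 3 6)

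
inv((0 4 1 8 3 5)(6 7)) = (0 5 3 8 1 4)(6 7)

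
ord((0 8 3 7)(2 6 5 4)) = 4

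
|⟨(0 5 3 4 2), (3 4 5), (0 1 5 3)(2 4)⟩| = 360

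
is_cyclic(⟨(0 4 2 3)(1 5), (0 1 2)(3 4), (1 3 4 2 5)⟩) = no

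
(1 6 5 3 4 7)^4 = (1 4 5)(3 6 7)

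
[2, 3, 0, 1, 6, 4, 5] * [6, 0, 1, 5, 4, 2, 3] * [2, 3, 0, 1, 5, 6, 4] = [3, 6, 4, 2, 1, 5, 0] 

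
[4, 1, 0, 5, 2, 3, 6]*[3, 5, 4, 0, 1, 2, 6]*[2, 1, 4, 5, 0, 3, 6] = [1, 3, 5, 4, 0, 2, 6]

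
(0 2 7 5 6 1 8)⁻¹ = (0 8 1 6 5 7 2)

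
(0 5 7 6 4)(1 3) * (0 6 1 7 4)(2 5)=(0 2 5 4 6)(1 3 7)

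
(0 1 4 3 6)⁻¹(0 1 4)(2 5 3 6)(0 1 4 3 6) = (0 2 5 6)(1 4 3)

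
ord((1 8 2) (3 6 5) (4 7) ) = 6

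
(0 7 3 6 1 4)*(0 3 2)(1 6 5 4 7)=(0 1 7 2)(3 5 4)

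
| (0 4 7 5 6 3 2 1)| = 8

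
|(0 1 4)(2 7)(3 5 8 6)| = 12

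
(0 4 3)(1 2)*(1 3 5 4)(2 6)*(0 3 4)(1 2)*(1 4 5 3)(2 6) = (0 6 4 3 1 2 5)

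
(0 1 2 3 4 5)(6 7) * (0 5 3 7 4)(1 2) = (0 2 7 6 4 3)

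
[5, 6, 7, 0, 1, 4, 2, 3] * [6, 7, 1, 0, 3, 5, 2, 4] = [5, 2, 4, 6, 7, 3, 1, 0]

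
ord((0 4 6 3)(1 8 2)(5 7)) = 12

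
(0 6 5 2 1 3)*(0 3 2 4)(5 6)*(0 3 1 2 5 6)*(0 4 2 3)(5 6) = (0 5 2 3 1 6 4)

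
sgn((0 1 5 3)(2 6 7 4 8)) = -1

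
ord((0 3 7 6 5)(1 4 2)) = 15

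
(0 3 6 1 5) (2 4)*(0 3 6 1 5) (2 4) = (0 6 5 3 1) 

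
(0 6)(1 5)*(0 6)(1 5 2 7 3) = (1 2 7 3)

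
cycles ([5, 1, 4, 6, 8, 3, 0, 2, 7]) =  (0 5 3 6) (2 4 8 7) 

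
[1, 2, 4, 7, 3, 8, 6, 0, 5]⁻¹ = [7, 0, 1, 4, 2, 8, 6, 3, 5]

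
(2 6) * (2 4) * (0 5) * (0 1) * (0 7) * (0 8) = (0 5 1 7 8)(2 6 4)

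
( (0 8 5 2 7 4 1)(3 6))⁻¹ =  (0 1 4 7 2 5 8)(3 6)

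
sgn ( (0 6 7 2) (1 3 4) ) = -1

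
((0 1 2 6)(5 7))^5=(0 1 2 6)(5 7)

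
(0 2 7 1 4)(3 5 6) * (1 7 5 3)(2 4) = (0 4)(1 2 5 6)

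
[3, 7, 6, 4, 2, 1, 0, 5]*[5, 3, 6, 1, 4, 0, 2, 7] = [1, 7, 2, 4, 6, 3, 5, 0]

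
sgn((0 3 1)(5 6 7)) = 1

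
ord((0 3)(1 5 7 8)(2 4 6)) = 12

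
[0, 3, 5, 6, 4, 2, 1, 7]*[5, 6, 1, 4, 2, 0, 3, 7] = [5, 4, 0, 3, 2, 1, 6, 7]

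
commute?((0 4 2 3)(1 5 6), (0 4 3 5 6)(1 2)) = no:(0 4 2 3)(1 5 6)*(0 4 3 5 6)(1 2) = (0 3 4 1 6 2 5), (0 4 3 5 6)(1 2)*(0 4 2 3)(1 5 6) = (0 2 5 1 3 6 4)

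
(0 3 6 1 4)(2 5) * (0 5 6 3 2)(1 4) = (0 2 6 4 5)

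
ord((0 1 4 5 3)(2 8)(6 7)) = 10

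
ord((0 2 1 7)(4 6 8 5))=4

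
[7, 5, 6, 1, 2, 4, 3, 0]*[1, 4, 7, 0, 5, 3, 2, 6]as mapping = [0→6, 1→3, 2→2, 3→4, 4→7, 5→5, 6→0, 7→1]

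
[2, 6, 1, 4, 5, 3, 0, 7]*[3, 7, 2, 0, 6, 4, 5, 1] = [2, 5, 7, 6, 4, 0, 3, 1]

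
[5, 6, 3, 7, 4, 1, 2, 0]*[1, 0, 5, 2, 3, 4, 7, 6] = [4, 7, 2, 6, 3, 0, 5, 1]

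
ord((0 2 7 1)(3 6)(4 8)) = 4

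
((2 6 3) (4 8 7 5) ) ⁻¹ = (2 3 6) (4 5 7 8) 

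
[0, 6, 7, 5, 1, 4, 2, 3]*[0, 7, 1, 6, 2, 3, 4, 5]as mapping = [0→0, 1→4, 2→5, 3→3, 4→7, 5→2, 6→1, 7→6]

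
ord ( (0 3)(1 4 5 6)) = 4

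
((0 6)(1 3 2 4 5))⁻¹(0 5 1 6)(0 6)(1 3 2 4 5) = (0 6 1 3)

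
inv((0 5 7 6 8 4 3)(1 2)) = (0 3 4 8 6 7 5)(1 2)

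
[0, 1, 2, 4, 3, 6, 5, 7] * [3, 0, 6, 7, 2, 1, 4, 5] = [3, 0, 6, 2, 7, 4, 1, 5]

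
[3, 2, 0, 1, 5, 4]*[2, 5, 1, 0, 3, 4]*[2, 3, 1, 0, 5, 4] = [2, 3, 1, 4, 5, 0]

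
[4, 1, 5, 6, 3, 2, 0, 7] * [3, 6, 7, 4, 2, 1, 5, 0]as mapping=[0→2, 1→6, 2→1, 3→5, 4→4, 5→7, 6→3, 7→0]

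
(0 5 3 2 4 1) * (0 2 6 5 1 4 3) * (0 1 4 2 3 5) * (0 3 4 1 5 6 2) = (0 1 4)(2 6 3)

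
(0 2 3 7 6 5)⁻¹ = (0 5 6 7 3 2)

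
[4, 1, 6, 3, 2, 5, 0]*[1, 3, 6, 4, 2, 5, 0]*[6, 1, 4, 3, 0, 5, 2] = [4, 3, 6, 0, 2, 5, 1]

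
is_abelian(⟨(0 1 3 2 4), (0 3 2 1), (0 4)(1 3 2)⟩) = no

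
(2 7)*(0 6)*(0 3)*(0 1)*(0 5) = (0 6 3 1 5)(2 7)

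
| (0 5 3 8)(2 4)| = 4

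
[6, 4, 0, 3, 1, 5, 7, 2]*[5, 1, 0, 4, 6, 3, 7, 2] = [7, 6, 5, 4, 1, 3, 2, 0]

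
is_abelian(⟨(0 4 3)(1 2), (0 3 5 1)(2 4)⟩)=no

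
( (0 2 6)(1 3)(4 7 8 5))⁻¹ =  (0 6 2)(1 3)(4 5 8 7)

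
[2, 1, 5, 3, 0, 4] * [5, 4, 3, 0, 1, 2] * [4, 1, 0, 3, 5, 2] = [3, 5, 0, 4, 2, 1]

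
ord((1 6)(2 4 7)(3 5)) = 6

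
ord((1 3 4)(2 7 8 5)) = 12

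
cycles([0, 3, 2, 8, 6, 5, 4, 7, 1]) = (1 3 8)(4 6)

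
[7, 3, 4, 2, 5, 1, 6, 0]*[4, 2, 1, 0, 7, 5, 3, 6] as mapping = [0→6, 1→0, 2→7, 3→1, 4→5, 5→2, 6→3, 7→4] 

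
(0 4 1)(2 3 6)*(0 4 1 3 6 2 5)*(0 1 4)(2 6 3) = (0 4 2 3 6 5 1)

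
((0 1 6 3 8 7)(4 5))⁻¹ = (0 7 8 3 6 1)(4 5)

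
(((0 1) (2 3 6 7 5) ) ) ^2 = (2 6 5 3 7) 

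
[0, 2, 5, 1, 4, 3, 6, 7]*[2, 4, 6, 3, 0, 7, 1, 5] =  [2, 6, 7, 4, 0, 3, 1, 5]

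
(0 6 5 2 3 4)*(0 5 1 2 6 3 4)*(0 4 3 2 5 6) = (0 2 3 4 6 1 5)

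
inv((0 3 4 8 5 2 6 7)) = (0 7 6 2 5 8 4 3)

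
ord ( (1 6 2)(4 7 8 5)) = 12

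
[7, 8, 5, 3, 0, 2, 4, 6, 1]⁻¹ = [4, 8, 5, 3, 6, 2, 7, 0, 1]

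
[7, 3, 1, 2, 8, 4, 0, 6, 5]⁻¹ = [6, 2, 3, 1, 5, 8, 7, 0, 4]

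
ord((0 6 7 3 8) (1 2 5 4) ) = 20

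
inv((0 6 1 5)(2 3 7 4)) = (0 5 1 6)(2 4 7 3)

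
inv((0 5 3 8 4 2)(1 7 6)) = (0 2 4 8 3 5)(1 6 7)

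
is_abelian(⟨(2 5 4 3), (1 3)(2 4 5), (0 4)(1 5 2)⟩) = no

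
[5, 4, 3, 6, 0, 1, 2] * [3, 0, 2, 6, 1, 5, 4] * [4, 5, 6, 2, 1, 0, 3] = [0, 5, 3, 1, 2, 4, 6]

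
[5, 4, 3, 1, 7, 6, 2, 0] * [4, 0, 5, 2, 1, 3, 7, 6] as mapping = [0→3, 1→1, 2→2, 3→0, 4→6, 5→7, 6→5, 7→4] 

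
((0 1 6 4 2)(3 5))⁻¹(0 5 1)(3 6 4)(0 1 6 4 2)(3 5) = (1 3 6)(2 5 4)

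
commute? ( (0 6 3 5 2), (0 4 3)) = no: (0 6 3 5 2)*(0 4 3) = (0 6)(2 4 3 5), (0 4 3)*(0 6 3 5 2) = (0 4 5 2)(3 6)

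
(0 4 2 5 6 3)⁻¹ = (0 3 6 5 2 4)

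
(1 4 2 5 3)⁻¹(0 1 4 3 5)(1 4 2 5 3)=(0 4 2 1 3)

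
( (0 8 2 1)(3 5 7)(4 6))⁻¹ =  (0 1 2 8)(3 7 5)(4 6)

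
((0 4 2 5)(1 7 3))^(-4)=(1 3 7)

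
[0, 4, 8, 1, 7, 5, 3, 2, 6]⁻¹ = [0, 3, 7, 6, 1, 5, 8, 4, 2]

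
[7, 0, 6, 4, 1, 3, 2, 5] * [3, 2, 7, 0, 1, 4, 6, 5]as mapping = [0→5, 1→3, 2→6, 3→1, 4→2, 5→0, 6→7, 7→4]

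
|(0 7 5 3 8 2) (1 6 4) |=6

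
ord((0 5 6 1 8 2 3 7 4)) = 9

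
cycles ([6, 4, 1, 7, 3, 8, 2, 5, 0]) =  (0 6 2 1 4 3 7 5 8)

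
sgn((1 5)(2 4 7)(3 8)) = 1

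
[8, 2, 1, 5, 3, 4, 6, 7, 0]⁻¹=[8, 2, 1, 4, 5, 3, 6, 7, 0]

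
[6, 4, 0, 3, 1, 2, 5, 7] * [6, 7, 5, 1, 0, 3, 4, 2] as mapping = [0→4, 1→0, 2→6, 3→1, 4→7, 5→5, 6→3, 7→2] 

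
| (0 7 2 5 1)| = 5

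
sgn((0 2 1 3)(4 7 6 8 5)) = -1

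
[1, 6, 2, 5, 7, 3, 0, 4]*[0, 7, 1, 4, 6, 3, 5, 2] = [7, 5, 1, 3, 2, 4, 0, 6] 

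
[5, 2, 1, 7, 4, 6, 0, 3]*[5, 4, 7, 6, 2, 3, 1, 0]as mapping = [0→3, 1→7, 2→4, 3→0, 4→2, 5→1, 6→5, 7→6]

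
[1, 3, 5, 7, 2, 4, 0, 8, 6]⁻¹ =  [6, 0, 4, 1, 5, 2, 8, 3, 7]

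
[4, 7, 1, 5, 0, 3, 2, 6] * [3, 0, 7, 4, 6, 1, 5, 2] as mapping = [0→6, 1→2, 2→0, 3→1, 4→3, 5→4, 6→7, 7→5] 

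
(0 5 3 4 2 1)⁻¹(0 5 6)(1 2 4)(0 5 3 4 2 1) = (0 1 2)(3 6 5)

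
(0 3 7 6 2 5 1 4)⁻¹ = (0 4 1 5 2 6 7 3)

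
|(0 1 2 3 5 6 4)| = 7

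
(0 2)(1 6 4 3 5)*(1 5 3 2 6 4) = (0 6 1 4 2)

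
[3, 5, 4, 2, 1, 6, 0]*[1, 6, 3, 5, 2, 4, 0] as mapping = [0→5, 1→4, 2→2, 3→3, 4→6, 5→0, 6→1] 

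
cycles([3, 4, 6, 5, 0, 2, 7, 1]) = (0 3 5 2 6 7 1 4)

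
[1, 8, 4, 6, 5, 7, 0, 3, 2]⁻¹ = [6, 0, 8, 7, 2, 4, 3, 5, 1]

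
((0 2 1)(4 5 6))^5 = (0 1 2)(4 6 5)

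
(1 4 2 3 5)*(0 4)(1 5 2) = (0 4 1)(2 3)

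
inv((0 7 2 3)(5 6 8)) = (0 3 2 7)(5 8 6)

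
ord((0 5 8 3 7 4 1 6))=8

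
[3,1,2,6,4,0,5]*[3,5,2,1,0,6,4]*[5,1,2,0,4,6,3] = [1,6,2,4,5,0,3]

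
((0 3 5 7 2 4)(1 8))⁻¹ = (0 4 2 7 5 3)(1 8)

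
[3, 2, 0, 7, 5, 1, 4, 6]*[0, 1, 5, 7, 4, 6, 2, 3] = [7, 5, 0, 3, 6, 1, 4, 2]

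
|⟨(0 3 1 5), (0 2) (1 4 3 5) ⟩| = 720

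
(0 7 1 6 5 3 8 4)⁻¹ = (0 4 8 3 5 6 1 7)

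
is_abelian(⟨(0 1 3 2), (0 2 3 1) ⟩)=yes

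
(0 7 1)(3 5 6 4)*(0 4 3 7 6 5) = (0 6 3)(1 4 7)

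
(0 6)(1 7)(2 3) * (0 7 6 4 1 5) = (0 4 1 6 7 5)(2 3)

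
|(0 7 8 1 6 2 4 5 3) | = 9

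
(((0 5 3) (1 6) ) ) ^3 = (1 6) 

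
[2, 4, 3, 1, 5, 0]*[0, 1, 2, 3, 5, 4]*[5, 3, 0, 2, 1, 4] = [0, 4, 2, 3, 1, 5]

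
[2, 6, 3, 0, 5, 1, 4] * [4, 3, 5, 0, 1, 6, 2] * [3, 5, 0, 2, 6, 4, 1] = [4, 0, 3, 6, 1, 2, 5]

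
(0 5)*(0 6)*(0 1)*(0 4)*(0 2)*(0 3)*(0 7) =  (0 5 6 1 4 2 3 7)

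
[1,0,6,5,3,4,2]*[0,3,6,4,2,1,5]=[3,0,5,1,4,2,6]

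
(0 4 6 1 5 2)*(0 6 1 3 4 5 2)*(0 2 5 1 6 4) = (0 1 5 2 4 6 3)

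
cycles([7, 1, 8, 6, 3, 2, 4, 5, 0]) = (0 7 5 2 8)(3 6 4)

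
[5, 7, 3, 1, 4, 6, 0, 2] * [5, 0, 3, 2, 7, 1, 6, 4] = [1, 4, 2, 0, 7, 6, 5, 3]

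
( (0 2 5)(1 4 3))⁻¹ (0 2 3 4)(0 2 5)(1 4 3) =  (1 3 2 5)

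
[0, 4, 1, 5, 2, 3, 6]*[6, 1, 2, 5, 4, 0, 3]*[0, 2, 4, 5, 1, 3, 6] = [6, 1, 2, 0, 4, 3, 5]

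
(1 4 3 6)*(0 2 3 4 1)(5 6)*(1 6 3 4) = (0 2 4 1 6)(3 5)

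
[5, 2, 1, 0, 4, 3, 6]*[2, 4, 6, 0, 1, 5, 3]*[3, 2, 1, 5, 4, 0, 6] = [0, 6, 4, 1, 2, 3, 5]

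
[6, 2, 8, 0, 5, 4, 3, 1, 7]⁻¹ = [3, 7, 1, 6, 5, 4, 0, 8, 2]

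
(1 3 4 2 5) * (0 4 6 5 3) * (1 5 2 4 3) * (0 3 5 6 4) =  (0 5 6 2 1 3 4) 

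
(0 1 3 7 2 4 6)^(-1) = (0 6 4 2 7 3 1)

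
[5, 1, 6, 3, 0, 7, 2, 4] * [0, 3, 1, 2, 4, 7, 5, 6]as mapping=[0→7, 1→3, 2→5, 3→2, 4→0, 5→6, 6→1, 7→4]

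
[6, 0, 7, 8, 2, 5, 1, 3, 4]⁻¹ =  [1, 6, 4, 7, 8, 5, 0, 2, 3]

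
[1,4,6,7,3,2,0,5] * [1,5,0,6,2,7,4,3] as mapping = [0→5,1→2,2→4,3→3,4→6,5→0,6→1,7→7] 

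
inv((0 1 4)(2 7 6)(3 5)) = (0 4 1)(2 6 7)(3 5)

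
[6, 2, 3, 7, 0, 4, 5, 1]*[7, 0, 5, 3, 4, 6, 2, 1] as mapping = [0→2, 1→5, 2→3, 3→1, 4→7, 5→4, 6→6, 7→0] 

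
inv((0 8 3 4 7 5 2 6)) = (0 6 2 5 7 4 3 8)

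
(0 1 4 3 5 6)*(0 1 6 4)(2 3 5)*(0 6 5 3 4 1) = (0 5 1 6)(2 4 3)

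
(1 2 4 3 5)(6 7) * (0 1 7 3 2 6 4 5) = (0 1 6 3)(2 5 7 4)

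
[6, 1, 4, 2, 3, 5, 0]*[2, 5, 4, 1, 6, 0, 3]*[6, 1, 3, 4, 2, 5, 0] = [4, 5, 0, 2, 1, 6, 3]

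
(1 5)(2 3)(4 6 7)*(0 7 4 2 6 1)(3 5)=(0 7 2 5)(1 3 6 4)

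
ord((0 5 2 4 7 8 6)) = 7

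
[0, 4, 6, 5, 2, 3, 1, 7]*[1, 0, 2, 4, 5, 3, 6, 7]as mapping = [0→1, 1→5, 2→6, 3→3, 4→2, 5→4, 6→0, 7→7]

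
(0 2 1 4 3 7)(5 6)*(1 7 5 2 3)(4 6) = (0 3 5 4 1 6 2 7)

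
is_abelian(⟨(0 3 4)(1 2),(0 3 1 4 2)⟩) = no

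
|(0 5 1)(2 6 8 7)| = 12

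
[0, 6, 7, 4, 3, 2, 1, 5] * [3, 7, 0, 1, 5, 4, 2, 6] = [3, 2, 6, 5, 1, 0, 7, 4]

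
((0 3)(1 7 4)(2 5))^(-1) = (0 3)(1 4 7)(2 5)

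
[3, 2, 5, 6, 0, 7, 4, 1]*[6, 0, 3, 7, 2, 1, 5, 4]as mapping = [0→7, 1→3, 2→1, 3→5, 4→6, 5→4, 6→2, 7→0]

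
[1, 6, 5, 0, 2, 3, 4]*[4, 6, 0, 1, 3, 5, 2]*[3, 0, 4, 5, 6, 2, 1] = [1, 4, 2, 6, 3, 0, 5]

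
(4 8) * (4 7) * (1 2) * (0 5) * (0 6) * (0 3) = (0 5 6 3)(1 2)(4 8 7)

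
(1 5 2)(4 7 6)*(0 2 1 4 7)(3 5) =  (0 2 4)(1 3 5)(6 7)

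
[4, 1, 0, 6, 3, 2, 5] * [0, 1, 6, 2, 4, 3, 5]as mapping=[0→4, 1→1, 2→0, 3→5, 4→2, 5→6, 6→3]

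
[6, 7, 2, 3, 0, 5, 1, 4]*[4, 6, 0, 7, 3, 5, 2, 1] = [2, 1, 0, 7, 4, 5, 6, 3]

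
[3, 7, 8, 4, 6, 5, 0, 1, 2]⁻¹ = [6, 7, 8, 0, 3, 5, 4, 1, 2]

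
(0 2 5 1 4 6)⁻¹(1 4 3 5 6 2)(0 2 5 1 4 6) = (0 5 4 6 3 1)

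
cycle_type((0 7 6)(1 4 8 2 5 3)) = 3.6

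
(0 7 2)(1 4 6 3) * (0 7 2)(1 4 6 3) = (0 2 7)(1 6)(3 4)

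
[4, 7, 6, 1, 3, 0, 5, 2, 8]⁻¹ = [5, 3, 7, 4, 0, 6, 2, 1, 8]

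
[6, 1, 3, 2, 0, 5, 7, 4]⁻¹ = [4, 1, 3, 2, 7, 5, 0, 6]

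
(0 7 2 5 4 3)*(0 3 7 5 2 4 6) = (0 5 6)(4 7)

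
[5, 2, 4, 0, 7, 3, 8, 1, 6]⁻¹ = [3, 7, 1, 5, 2, 0, 8, 4, 6]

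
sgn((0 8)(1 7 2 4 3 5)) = 1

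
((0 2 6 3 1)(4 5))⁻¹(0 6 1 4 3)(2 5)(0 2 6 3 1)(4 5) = (0 5 1 2 3)(4 6)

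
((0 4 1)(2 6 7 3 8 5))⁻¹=(0 1 4)(2 5 8 3 7 6)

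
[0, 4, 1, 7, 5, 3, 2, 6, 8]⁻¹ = [0, 2, 6, 5, 1, 4, 7, 3, 8]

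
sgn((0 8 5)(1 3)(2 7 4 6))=1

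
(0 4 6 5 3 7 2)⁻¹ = (0 2 7 3 5 6 4)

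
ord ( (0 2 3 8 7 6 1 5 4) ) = 9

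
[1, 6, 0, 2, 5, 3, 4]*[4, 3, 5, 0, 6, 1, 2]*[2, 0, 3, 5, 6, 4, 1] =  [5, 3, 6, 4, 0, 2, 1]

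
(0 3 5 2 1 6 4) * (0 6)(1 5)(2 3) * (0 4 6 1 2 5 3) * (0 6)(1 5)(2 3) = (0 1 4 5 6)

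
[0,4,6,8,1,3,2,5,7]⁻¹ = [0,4,6,5,1,7,2,8,3]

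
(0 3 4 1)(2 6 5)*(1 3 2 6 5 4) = (0 2 5 6 4 3 1)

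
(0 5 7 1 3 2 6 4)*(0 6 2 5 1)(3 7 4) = (0 1 7)(3 5 4 6)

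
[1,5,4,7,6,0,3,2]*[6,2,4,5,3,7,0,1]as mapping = [0→2,1→7,2→3,3→1,4→0,5→6,6→5,7→4]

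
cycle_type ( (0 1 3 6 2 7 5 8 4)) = 9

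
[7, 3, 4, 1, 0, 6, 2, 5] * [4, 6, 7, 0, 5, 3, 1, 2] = [2, 0, 5, 6, 4, 1, 7, 3] 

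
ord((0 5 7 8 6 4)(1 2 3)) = 6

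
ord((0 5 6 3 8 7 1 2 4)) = 9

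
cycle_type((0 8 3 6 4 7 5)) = 7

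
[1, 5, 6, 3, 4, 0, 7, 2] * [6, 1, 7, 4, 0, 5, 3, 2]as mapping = [0→1, 1→5, 2→3, 3→4, 4→0, 5→6, 6→2, 7→7]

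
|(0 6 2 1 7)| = 5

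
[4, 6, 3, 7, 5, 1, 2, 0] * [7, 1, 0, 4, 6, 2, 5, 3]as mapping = [0→6, 1→5, 2→4, 3→3, 4→2, 5→1, 6→0, 7→7]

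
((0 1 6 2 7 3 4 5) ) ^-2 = (0 4 7 6) (1 5 3 2) 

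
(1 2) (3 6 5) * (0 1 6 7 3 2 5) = (0 1 5 2 6) (3 7) 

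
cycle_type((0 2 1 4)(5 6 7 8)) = 4^2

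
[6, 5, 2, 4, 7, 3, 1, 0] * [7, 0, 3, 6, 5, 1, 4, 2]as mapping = [0→4, 1→1, 2→3, 3→5, 4→2, 5→6, 6→0, 7→7]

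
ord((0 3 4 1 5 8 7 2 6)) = 9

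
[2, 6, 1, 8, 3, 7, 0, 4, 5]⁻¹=[6, 2, 0, 4, 7, 8, 1, 5, 3]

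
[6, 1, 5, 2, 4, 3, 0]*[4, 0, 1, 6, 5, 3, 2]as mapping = [0→2, 1→0, 2→3, 3→1, 4→5, 5→6, 6→4]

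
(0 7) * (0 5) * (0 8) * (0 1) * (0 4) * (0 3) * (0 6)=(0 7 5 8 1 4 3 6)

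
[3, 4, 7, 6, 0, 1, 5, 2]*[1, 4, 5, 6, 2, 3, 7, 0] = [6, 2, 0, 7, 1, 4, 3, 5]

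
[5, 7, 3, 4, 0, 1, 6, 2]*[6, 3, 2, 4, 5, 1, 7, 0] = [1, 0, 4, 5, 6, 3, 7, 2]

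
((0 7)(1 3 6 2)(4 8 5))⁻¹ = (0 7)(1 2 6 3)(4 5 8)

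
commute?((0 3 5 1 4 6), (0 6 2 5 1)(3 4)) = no:(0 3 5 1 4 6)*(0 6 2 5 1)(3 4) = (0 4 2 5)(1 3), (0 6 2 5 1)(3 4)*(0 3 5 1 4 6) = (1 3 6 2)(4 5)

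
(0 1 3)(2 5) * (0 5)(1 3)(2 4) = (0 3 5 4 2)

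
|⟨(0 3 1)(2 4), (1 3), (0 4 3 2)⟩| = 120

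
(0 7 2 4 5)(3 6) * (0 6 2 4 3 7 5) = (0 5 6 7 4)(2 3)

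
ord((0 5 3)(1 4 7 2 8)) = 15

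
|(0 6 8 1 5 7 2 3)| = 8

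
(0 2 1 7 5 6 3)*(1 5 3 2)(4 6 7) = (0 1 4 6 2 5 7 3)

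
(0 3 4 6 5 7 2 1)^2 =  (0 4 5 2)(1 3 6 7)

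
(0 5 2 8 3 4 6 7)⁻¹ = (0 7 6 4 3 8 2 5)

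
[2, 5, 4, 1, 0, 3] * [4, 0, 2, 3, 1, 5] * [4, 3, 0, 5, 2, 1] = [0, 1, 3, 4, 2, 5]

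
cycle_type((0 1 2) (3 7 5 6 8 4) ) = 3.6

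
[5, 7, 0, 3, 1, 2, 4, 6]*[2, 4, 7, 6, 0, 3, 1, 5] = [3, 5, 2, 6, 4, 7, 0, 1]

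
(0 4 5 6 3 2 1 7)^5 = (0 2 5 7 3 4 1 6)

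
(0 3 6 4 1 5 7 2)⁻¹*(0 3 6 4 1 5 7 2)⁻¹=(0 7 1 6)(2 5 4 3)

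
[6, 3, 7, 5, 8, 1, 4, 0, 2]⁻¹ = [7, 5, 8, 1, 6, 3, 0, 2, 4]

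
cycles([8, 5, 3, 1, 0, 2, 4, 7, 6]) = (0 8 6 4)(1 5 2 3)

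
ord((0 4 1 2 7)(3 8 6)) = 15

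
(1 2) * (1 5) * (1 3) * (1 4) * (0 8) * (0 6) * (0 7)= (0 8 6 7) (1 2 5 3 4) 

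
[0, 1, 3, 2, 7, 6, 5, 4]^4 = [0, 1, 2, 3, 4, 5, 6, 7]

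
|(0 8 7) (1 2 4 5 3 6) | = 6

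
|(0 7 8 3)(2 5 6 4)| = 4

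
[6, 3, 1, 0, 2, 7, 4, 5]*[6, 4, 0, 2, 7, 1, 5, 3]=[5, 2, 4, 6, 0, 3, 7, 1]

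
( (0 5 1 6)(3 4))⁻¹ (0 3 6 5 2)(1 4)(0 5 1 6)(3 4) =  (0 1 2 5 4)(3 6)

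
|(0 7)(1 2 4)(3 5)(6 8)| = 6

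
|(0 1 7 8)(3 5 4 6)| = 4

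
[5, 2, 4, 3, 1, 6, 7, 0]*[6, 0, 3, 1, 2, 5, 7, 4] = [5, 3, 2, 1, 0, 7, 4, 6] 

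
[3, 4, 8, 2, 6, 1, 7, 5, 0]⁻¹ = [8, 5, 3, 0, 1, 7, 4, 6, 2]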